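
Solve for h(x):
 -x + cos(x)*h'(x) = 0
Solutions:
 h(x) = C1 + Integral(x/cos(x), x)


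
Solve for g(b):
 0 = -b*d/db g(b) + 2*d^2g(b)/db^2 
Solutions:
 g(b) = C1 + C2*erfi(b/2)


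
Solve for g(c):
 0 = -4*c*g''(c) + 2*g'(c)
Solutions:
 g(c) = C1 + C2*c^(3/2)


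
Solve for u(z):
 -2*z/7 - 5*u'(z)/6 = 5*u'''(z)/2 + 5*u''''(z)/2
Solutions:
 u(z) = C1 + C2*exp(z*(-4 + 2*2^(1/3)/(3*sqrt(13) + 11)^(1/3) + 2^(2/3)*(3*sqrt(13) + 11)^(1/3))/12)*sin(2^(1/3)*sqrt(3)*z*(-2^(1/3)*(3*sqrt(13) + 11)^(1/3) + 2/(3*sqrt(13) + 11)^(1/3))/12) + C3*exp(z*(-4 + 2*2^(1/3)/(3*sqrt(13) + 11)^(1/3) + 2^(2/3)*(3*sqrt(13) + 11)^(1/3))/12)*cos(2^(1/3)*sqrt(3)*z*(-2^(1/3)*(3*sqrt(13) + 11)^(1/3) + 2/(3*sqrt(13) + 11)^(1/3))/12) + C4*exp(-z*(2*2^(1/3)/(3*sqrt(13) + 11)^(1/3) + 2 + 2^(2/3)*(3*sqrt(13) + 11)^(1/3))/6) - 6*z^2/35


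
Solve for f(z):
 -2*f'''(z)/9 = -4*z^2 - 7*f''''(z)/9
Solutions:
 f(z) = C1 + C2*z + C3*z^2 + C4*exp(2*z/7) + 3*z^5/10 + 21*z^4/4 + 147*z^3/2


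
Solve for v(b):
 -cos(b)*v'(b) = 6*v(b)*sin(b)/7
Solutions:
 v(b) = C1*cos(b)^(6/7)


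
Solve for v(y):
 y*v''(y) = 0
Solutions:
 v(y) = C1 + C2*y


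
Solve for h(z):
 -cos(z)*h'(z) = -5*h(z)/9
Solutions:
 h(z) = C1*(sin(z) + 1)^(5/18)/(sin(z) - 1)^(5/18)


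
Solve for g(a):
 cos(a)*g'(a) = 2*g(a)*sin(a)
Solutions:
 g(a) = C1/cos(a)^2


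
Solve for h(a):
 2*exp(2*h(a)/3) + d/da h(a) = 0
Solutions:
 h(a) = 3*log(-sqrt(-1/(C1 - 2*a))) - 3*log(2) + 3*log(6)/2
 h(a) = 3*log(-1/(C1 - 2*a))/2 - 3*log(2) + 3*log(6)/2


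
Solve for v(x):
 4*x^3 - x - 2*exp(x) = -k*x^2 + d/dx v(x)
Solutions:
 v(x) = C1 + k*x^3/3 + x^4 - x^2/2 - 2*exp(x)


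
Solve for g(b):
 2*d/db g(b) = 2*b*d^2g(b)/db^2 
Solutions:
 g(b) = C1 + C2*b^2


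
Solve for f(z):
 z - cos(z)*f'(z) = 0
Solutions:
 f(z) = C1 + Integral(z/cos(z), z)


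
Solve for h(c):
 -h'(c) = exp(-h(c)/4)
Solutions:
 h(c) = 4*log(C1 - c/4)


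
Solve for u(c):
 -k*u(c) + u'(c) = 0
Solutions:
 u(c) = C1*exp(c*k)


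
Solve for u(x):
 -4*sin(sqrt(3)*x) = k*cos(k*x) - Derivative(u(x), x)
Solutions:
 u(x) = C1 + sin(k*x) - 4*sqrt(3)*cos(sqrt(3)*x)/3


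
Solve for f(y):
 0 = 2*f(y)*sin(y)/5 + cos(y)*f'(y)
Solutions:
 f(y) = C1*cos(y)^(2/5)


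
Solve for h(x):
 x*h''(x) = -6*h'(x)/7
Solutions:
 h(x) = C1 + C2*x^(1/7)


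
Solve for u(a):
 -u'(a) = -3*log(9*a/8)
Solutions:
 u(a) = C1 + 3*a*log(a) - 3*a + a*log(729/512)


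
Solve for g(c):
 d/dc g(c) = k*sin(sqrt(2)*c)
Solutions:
 g(c) = C1 - sqrt(2)*k*cos(sqrt(2)*c)/2


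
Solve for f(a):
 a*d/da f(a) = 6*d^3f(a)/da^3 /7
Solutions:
 f(a) = C1 + Integral(C2*airyai(6^(2/3)*7^(1/3)*a/6) + C3*airybi(6^(2/3)*7^(1/3)*a/6), a)


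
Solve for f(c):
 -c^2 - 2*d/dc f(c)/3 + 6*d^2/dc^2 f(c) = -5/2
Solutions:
 f(c) = C1 + C2*exp(c/9) - c^3/2 - 27*c^2/2 - 957*c/4


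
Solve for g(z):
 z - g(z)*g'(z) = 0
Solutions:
 g(z) = -sqrt(C1 + z^2)
 g(z) = sqrt(C1 + z^2)


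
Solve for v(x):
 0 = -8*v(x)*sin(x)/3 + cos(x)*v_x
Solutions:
 v(x) = C1/cos(x)^(8/3)


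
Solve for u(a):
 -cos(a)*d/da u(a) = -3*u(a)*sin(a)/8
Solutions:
 u(a) = C1/cos(a)^(3/8)


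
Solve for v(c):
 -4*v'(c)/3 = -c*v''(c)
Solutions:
 v(c) = C1 + C2*c^(7/3)


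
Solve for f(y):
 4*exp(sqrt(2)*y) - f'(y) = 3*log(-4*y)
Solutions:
 f(y) = C1 - 3*y*log(-y) + 3*y*(1 - 2*log(2)) + 2*sqrt(2)*exp(sqrt(2)*y)


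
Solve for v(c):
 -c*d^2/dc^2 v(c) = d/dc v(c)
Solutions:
 v(c) = C1 + C2*log(c)


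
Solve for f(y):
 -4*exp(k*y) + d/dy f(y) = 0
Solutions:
 f(y) = C1 + 4*exp(k*y)/k


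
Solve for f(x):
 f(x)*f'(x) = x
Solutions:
 f(x) = -sqrt(C1 + x^2)
 f(x) = sqrt(C1 + x^2)


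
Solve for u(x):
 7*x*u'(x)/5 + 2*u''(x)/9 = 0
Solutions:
 u(x) = C1 + C2*erf(3*sqrt(35)*x/10)


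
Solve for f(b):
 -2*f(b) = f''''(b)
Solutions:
 f(b) = (C1*sin(2^(3/4)*b/2) + C2*cos(2^(3/4)*b/2))*exp(-2^(3/4)*b/2) + (C3*sin(2^(3/4)*b/2) + C4*cos(2^(3/4)*b/2))*exp(2^(3/4)*b/2)


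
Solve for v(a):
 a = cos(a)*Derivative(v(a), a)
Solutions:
 v(a) = C1 + Integral(a/cos(a), a)


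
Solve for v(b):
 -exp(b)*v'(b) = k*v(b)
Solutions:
 v(b) = C1*exp(k*exp(-b))


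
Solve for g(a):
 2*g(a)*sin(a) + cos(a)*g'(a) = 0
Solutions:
 g(a) = C1*cos(a)^2


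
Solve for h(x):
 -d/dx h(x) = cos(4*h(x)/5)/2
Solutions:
 x/2 - 5*log(sin(4*h(x)/5) - 1)/8 + 5*log(sin(4*h(x)/5) + 1)/8 = C1


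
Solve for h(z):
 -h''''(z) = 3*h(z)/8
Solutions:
 h(z) = (C1*sin(2^(3/4)*3^(1/4)*z/4) + C2*cos(2^(3/4)*3^(1/4)*z/4))*exp(-2^(3/4)*3^(1/4)*z/4) + (C3*sin(2^(3/4)*3^(1/4)*z/4) + C4*cos(2^(3/4)*3^(1/4)*z/4))*exp(2^(3/4)*3^(1/4)*z/4)


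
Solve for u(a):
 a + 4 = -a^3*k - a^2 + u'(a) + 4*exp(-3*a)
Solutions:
 u(a) = C1 + a^4*k/4 + a^3/3 + a^2/2 + 4*a + 4*exp(-3*a)/3


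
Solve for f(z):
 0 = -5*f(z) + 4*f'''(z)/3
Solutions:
 f(z) = C3*exp(30^(1/3)*z/2) + (C1*sin(10^(1/3)*3^(5/6)*z/4) + C2*cos(10^(1/3)*3^(5/6)*z/4))*exp(-30^(1/3)*z/4)


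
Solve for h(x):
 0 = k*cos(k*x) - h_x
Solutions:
 h(x) = C1 + sin(k*x)


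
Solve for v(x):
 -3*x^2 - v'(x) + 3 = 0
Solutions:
 v(x) = C1 - x^3 + 3*x


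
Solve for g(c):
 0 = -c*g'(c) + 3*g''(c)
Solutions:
 g(c) = C1 + C2*erfi(sqrt(6)*c/6)


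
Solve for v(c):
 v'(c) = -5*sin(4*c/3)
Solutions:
 v(c) = C1 + 15*cos(4*c/3)/4


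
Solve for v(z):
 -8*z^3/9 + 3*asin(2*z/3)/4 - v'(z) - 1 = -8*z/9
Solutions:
 v(z) = C1 - 2*z^4/9 + 4*z^2/9 + 3*z*asin(2*z/3)/4 - z + 3*sqrt(9 - 4*z^2)/8


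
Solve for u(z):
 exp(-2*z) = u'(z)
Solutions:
 u(z) = C1 - exp(-2*z)/2


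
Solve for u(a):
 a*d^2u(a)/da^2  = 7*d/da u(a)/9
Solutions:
 u(a) = C1 + C2*a^(16/9)


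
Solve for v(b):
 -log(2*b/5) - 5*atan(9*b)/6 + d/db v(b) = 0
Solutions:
 v(b) = C1 + b*log(b) + 5*b*atan(9*b)/6 - b*log(5) - b + b*log(2) - 5*log(81*b^2 + 1)/108


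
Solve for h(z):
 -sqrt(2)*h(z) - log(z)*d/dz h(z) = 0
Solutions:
 h(z) = C1*exp(-sqrt(2)*li(z))


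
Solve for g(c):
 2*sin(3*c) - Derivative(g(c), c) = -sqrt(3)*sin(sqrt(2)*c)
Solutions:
 g(c) = C1 - 2*cos(3*c)/3 - sqrt(6)*cos(sqrt(2)*c)/2


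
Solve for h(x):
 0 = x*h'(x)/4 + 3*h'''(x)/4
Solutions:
 h(x) = C1 + Integral(C2*airyai(-3^(2/3)*x/3) + C3*airybi(-3^(2/3)*x/3), x)


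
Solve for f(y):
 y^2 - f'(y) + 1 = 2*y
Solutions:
 f(y) = C1 + y^3/3 - y^2 + y


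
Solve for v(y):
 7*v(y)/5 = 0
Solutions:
 v(y) = 0


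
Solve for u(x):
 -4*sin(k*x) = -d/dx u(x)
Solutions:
 u(x) = C1 - 4*cos(k*x)/k


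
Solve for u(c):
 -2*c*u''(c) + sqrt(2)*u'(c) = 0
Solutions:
 u(c) = C1 + C2*c^(sqrt(2)/2 + 1)


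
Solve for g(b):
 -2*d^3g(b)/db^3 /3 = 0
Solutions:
 g(b) = C1 + C2*b + C3*b^2


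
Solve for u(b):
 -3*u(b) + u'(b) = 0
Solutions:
 u(b) = C1*exp(3*b)


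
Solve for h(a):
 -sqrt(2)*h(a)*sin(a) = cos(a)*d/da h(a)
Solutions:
 h(a) = C1*cos(a)^(sqrt(2))


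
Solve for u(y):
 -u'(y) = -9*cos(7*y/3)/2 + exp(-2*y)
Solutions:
 u(y) = C1 + 27*sin(7*y/3)/14 + exp(-2*y)/2


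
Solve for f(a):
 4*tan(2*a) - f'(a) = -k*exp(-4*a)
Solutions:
 f(a) = C1 - k*exp(-4*a)/4 + log(tan(2*a)^2 + 1)


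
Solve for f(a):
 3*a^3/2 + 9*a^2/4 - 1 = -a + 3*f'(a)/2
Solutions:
 f(a) = C1 + a^4/4 + a^3/2 + a^2/3 - 2*a/3


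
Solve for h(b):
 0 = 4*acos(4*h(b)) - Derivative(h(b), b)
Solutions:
 Integral(1/acos(4*_y), (_y, h(b))) = C1 + 4*b


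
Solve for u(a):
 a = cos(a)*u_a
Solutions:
 u(a) = C1 + Integral(a/cos(a), a)


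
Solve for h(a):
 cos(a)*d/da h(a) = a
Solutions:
 h(a) = C1 + Integral(a/cos(a), a)


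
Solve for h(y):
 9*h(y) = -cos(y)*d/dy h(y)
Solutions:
 h(y) = C1*sqrt(sin(y) - 1)*(sin(y)^4 - 4*sin(y)^3 + 6*sin(y)^2 - 4*sin(y) + 1)/(sqrt(sin(y) + 1)*(sin(y)^4 + 4*sin(y)^3 + 6*sin(y)^2 + 4*sin(y) + 1))


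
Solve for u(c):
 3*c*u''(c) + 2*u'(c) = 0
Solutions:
 u(c) = C1 + C2*c^(1/3)


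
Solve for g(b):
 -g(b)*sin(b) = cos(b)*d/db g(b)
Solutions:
 g(b) = C1*cos(b)


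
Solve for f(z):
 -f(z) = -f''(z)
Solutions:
 f(z) = C1*exp(-z) + C2*exp(z)


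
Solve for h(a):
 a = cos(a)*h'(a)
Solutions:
 h(a) = C1 + Integral(a/cos(a), a)


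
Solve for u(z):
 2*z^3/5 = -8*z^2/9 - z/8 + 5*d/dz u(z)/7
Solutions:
 u(z) = C1 + 7*z^4/50 + 56*z^3/135 + 7*z^2/80


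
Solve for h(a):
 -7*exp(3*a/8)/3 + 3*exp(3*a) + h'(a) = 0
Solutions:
 h(a) = C1 + 56*exp(3*a/8)/9 - exp(3*a)


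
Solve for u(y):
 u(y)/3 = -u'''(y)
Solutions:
 u(y) = C3*exp(-3^(2/3)*y/3) + (C1*sin(3^(1/6)*y/2) + C2*cos(3^(1/6)*y/2))*exp(3^(2/3)*y/6)


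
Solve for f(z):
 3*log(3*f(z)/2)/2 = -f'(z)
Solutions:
 -2*Integral(1/(-log(_y) - log(3) + log(2)), (_y, f(z)))/3 = C1 - z


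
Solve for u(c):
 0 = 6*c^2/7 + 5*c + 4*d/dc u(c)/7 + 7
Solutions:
 u(c) = C1 - c^3/2 - 35*c^2/8 - 49*c/4


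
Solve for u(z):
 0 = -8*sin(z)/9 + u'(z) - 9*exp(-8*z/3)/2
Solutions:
 u(z) = C1 - 8*cos(z)/9 - 27*exp(-8*z/3)/16


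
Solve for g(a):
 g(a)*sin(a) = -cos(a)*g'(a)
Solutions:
 g(a) = C1*cos(a)


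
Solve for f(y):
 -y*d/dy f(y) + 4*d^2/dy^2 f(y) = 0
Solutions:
 f(y) = C1 + C2*erfi(sqrt(2)*y/4)


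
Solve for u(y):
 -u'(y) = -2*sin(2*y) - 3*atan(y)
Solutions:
 u(y) = C1 + 3*y*atan(y) - 3*log(y^2 + 1)/2 - cos(2*y)


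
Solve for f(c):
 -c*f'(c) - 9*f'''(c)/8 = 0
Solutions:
 f(c) = C1 + Integral(C2*airyai(-2*3^(1/3)*c/3) + C3*airybi(-2*3^(1/3)*c/3), c)


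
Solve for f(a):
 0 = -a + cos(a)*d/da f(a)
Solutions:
 f(a) = C1 + Integral(a/cos(a), a)


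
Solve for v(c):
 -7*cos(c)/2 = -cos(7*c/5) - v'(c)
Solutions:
 v(c) = C1 + 7*sin(c)/2 - 5*sin(7*c/5)/7


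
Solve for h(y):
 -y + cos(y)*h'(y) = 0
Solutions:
 h(y) = C1 + Integral(y/cos(y), y)


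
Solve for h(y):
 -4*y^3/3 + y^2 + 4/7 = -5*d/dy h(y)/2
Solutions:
 h(y) = C1 + 2*y^4/15 - 2*y^3/15 - 8*y/35


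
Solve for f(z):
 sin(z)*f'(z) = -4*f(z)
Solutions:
 f(z) = C1*(cos(z)^2 + 2*cos(z) + 1)/(cos(z)^2 - 2*cos(z) + 1)


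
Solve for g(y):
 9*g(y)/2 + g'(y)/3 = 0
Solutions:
 g(y) = C1*exp(-27*y/2)


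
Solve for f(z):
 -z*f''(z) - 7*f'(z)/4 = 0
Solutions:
 f(z) = C1 + C2/z^(3/4)


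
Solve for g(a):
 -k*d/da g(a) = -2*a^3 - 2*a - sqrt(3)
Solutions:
 g(a) = C1 + a^4/(2*k) + a^2/k + sqrt(3)*a/k


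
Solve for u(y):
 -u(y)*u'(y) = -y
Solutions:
 u(y) = -sqrt(C1 + y^2)
 u(y) = sqrt(C1 + y^2)


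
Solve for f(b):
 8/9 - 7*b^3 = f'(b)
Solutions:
 f(b) = C1 - 7*b^4/4 + 8*b/9


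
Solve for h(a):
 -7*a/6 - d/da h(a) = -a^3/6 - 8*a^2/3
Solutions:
 h(a) = C1 + a^4/24 + 8*a^3/9 - 7*a^2/12


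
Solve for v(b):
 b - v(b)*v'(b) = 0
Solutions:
 v(b) = -sqrt(C1 + b^2)
 v(b) = sqrt(C1 + b^2)


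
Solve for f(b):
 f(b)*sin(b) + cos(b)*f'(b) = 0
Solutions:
 f(b) = C1*cos(b)


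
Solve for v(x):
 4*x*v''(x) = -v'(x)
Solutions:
 v(x) = C1 + C2*x^(3/4)


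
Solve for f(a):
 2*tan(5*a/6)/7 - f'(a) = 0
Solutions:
 f(a) = C1 - 12*log(cos(5*a/6))/35


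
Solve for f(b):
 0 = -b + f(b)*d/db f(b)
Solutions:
 f(b) = -sqrt(C1 + b^2)
 f(b) = sqrt(C1 + b^2)


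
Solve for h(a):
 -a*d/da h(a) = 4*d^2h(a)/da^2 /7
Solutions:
 h(a) = C1 + C2*erf(sqrt(14)*a/4)


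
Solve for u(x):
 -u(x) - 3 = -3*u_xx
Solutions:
 u(x) = C1*exp(-sqrt(3)*x/3) + C2*exp(sqrt(3)*x/3) - 3


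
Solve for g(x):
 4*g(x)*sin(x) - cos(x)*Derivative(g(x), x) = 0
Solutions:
 g(x) = C1/cos(x)^4


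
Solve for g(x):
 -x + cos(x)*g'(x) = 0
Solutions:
 g(x) = C1 + Integral(x/cos(x), x)


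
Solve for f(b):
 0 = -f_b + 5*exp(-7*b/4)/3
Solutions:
 f(b) = C1 - 20*exp(-7*b/4)/21


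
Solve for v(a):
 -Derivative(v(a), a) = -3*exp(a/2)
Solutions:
 v(a) = C1 + 6*exp(a/2)


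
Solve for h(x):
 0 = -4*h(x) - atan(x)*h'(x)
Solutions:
 h(x) = C1*exp(-4*Integral(1/atan(x), x))


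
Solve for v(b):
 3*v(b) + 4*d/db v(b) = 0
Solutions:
 v(b) = C1*exp(-3*b/4)


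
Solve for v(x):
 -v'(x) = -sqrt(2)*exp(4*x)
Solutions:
 v(x) = C1 + sqrt(2)*exp(4*x)/4


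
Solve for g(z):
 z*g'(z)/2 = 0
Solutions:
 g(z) = C1


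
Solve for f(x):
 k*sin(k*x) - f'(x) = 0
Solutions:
 f(x) = C1 - cos(k*x)


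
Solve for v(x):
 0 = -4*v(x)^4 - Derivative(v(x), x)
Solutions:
 v(x) = (-3^(2/3) - 3*3^(1/6)*I)*(1/(C1 + 4*x))^(1/3)/6
 v(x) = (-3^(2/3) + 3*3^(1/6)*I)*(1/(C1 + 4*x))^(1/3)/6
 v(x) = (1/(C1 + 12*x))^(1/3)


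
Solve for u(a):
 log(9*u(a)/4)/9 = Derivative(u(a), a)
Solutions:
 9*Integral(1/(-log(_y) - 2*log(3) + 2*log(2)), (_y, u(a))) = C1 - a


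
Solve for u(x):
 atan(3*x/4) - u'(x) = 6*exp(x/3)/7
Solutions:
 u(x) = C1 + x*atan(3*x/4) - 18*exp(x/3)/7 - 2*log(9*x^2 + 16)/3


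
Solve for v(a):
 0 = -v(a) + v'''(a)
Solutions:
 v(a) = C3*exp(a) + (C1*sin(sqrt(3)*a/2) + C2*cos(sqrt(3)*a/2))*exp(-a/2)


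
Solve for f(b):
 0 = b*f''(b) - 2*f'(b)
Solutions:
 f(b) = C1 + C2*b^3


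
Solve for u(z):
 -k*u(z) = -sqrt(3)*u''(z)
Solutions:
 u(z) = C1*exp(-3^(3/4)*sqrt(k)*z/3) + C2*exp(3^(3/4)*sqrt(k)*z/3)


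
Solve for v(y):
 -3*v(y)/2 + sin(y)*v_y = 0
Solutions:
 v(y) = C1*(cos(y) - 1)^(3/4)/(cos(y) + 1)^(3/4)


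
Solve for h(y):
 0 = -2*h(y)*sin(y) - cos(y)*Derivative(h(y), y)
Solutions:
 h(y) = C1*cos(y)^2


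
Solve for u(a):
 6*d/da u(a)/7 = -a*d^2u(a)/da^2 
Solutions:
 u(a) = C1 + C2*a^(1/7)


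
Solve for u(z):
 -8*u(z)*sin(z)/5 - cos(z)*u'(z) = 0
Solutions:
 u(z) = C1*cos(z)^(8/5)


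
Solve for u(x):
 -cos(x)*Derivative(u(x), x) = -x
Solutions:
 u(x) = C1 + Integral(x/cos(x), x)


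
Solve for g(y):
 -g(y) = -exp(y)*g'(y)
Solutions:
 g(y) = C1*exp(-exp(-y))


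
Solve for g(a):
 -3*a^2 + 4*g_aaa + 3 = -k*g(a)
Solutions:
 g(a) = C1*exp(2^(1/3)*a*(-k)^(1/3)/2) + C2*exp(2^(1/3)*a*(-k)^(1/3)*(-1 + sqrt(3)*I)/4) + C3*exp(-2^(1/3)*a*(-k)^(1/3)*(1 + sqrt(3)*I)/4) + 3*a^2/k - 3/k


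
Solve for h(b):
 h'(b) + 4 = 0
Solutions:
 h(b) = C1 - 4*b


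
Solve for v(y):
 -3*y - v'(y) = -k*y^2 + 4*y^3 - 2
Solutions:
 v(y) = C1 + k*y^3/3 - y^4 - 3*y^2/2 + 2*y


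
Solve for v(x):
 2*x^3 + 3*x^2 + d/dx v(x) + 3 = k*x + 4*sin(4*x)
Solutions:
 v(x) = C1 + k*x^2/2 - x^4/2 - x^3 - 3*x - cos(4*x)


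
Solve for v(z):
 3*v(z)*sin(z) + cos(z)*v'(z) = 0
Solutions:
 v(z) = C1*cos(z)^3


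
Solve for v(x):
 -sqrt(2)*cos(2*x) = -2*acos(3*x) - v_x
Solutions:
 v(x) = C1 - 2*x*acos(3*x) + 2*sqrt(1 - 9*x^2)/3 + sqrt(2)*sin(2*x)/2


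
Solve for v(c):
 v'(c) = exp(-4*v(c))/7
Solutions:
 v(c) = log(-I*(C1 + 4*c/7)^(1/4))
 v(c) = log(I*(C1 + 4*c/7)^(1/4))
 v(c) = log(-(C1 + 4*c/7)^(1/4))
 v(c) = log(C1 + 4*c/7)/4


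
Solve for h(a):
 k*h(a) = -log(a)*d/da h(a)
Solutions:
 h(a) = C1*exp(-k*li(a))


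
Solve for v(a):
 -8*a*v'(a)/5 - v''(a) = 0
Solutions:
 v(a) = C1 + C2*erf(2*sqrt(5)*a/5)


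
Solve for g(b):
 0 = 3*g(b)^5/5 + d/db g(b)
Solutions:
 g(b) = -5^(1/4)*(1/(C1 + 12*b))^(1/4)
 g(b) = 5^(1/4)*(1/(C1 + 12*b))^(1/4)
 g(b) = -5^(1/4)*I*(1/(C1 + 12*b))^(1/4)
 g(b) = 5^(1/4)*I*(1/(C1 + 12*b))^(1/4)


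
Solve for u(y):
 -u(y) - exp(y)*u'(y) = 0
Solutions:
 u(y) = C1*exp(exp(-y))


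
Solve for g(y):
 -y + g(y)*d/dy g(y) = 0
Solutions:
 g(y) = -sqrt(C1 + y^2)
 g(y) = sqrt(C1 + y^2)


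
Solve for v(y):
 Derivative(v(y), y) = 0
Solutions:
 v(y) = C1


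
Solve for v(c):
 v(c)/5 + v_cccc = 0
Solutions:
 v(c) = (C1*sin(sqrt(2)*5^(3/4)*c/10) + C2*cos(sqrt(2)*5^(3/4)*c/10))*exp(-sqrt(2)*5^(3/4)*c/10) + (C3*sin(sqrt(2)*5^(3/4)*c/10) + C4*cos(sqrt(2)*5^(3/4)*c/10))*exp(sqrt(2)*5^(3/4)*c/10)


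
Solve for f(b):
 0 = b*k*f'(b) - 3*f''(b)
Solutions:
 f(b) = Piecewise((-sqrt(6)*sqrt(pi)*C1*erf(sqrt(6)*b*sqrt(-k)/6)/(2*sqrt(-k)) - C2, (k > 0) | (k < 0)), (-C1*b - C2, True))


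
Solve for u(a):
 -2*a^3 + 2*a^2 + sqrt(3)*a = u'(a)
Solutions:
 u(a) = C1 - a^4/2 + 2*a^3/3 + sqrt(3)*a^2/2


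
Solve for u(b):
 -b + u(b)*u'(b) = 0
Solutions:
 u(b) = -sqrt(C1 + b^2)
 u(b) = sqrt(C1 + b^2)


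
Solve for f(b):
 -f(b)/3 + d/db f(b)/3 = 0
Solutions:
 f(b) = C1*exp(b)


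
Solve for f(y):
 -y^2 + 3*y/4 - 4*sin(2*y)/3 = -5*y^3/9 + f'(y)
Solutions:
 f(y) = C1 + 5*y^4/36 - y^3/3 + 3*y^2/8 + 2*cos(2*y)/3


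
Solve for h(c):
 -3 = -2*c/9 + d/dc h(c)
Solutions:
 h(c) = C1 + c^2/9 - 3*c


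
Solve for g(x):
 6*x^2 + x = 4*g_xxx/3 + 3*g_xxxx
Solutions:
 g(x) = C1 + C2*x + C3*x^2 + C4*exp(-4*x/9) + 3*x^5/40 - 13*x^4/16 + 117*x^3/16


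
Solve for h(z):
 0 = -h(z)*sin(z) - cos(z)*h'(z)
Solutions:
 h(z) = C1*cos(z)


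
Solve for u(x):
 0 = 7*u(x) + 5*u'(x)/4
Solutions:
 u(x) = C1*exp(-28*x/5)


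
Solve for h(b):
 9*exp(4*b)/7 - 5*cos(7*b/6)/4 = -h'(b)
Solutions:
 h(b) = C1 - 9*exp(4*b)/28 + 15*sin(7*b/6)/14


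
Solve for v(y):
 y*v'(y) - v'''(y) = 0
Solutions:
 v(y) = C1 + Integral(C2*airyai(y) + C3*airybi(y), y)


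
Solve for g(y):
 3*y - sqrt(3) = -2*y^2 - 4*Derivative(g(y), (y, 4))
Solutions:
 g(y) = C1 + C2*y + C3*y^2 + C4*y^3 - y^6/720 - y^5/160 + sqrt(3)*y^4/96


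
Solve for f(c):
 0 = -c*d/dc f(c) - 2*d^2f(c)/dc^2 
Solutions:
 f(c) = C1 + C2*erf(c/2)


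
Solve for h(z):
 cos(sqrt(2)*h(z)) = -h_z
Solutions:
 h(z) = sqrt(2)*(pi - asin((exp(2*sqrt(2)*C1) + exp(2*sqrt(2)*z))/(exp(2*sqrt(2)*C1) - exp(2*sqrt(2)*z))))/2
 h(z) = sqrt(2)*asin((exp(2*sqrt(2)*C1) + exp(2*sqrt(2)*z))/(exp(2*sqrt(2)*C1) - exp(2*sqrt(2)*z)))/2


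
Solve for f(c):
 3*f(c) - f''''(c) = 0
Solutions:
 f(c) = C1*exp(-3^(1/4)*c) + C2*exp(3^(1/4)*c) + C3*sin(3^(1/4)*c) + C4*cos(3^(1/4)*c)


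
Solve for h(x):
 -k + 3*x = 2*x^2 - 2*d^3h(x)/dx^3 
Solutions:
 h(x) = C1 + C2*x + C3*x^2 + k*x^3/12 + x^5/60 - x^4/16


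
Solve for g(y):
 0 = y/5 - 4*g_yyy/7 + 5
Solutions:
 g(y) = C1 + C2*y + C3*y^2 + 7*y^4/480 + 35*y^3/24


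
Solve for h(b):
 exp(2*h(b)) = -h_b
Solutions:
 h(b) = log(-sqrt(-1/(C1 - b))) - log(2)/2
 h(b) = log(-1/(C1 - b))/2 - log(2)/2


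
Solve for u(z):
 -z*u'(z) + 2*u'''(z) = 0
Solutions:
 u(z) = C1 + Integral(C2*airyai(2^(2/3)*z/2) + C3*airybi(2^(2/3)*z/2), z)


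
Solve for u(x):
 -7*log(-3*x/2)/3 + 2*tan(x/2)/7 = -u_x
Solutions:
 u(x) = C1 + 7*x*log(-x)/3 - 7*x/3 - 7*x*log(2)/3 + 7*x*log(3)/3 + 4*log(cos(x/2))/7


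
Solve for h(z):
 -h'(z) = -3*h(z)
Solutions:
 h(z) = C1*exp(3*z)


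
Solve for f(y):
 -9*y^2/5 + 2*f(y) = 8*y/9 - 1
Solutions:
 f(y) = 9*y^2/10 + 4*y/9 - 1/2


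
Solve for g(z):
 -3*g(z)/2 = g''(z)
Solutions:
 g(z) = C1*sin(sqrt(6)*z/2) + C2*cos(sqrt(6)*z/2)


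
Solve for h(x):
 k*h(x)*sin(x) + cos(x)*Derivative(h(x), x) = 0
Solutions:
 h(x) = C1*exp(k*log(cos(x)))


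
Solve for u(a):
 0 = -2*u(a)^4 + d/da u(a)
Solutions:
 u(a) = (-1/(C1 + 6*a))^(1/3)
 u(a) = (-1/(C1 + 2*a))^(1/3)*(-3^(2/3) - 3*3^(1/6)*I)/6
 u(a) = (-1/(C1 + 2*a))^(1/3)*(-3^(2/3) + 3*3^(1/6)*I)/6


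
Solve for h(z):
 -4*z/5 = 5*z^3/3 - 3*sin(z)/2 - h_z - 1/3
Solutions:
 h(z) = C1 + 5*z^4/12 + 2*z^2/5 - z/3 + 3*cos(z)/2


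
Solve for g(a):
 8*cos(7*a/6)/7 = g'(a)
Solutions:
 g(a) = C1 + 48*sin(7*a/6)/49


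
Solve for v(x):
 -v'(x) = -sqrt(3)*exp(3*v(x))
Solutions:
 v(x) = log(-1/(C1 + 3*sqrt(3)*x))/3
 v(x) = log((-1/(C1 + sqrt(3)*x))^(1/3)*(-3^(2/3) - 3*3^(1/6)*I)/6)
 v(x) = log((-1/(C1 + sqrt(3)*x))^(1/3)*(-3^(2/3) + 3*3^(1/6)*I)/6)


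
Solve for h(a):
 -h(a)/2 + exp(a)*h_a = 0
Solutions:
 h(a) = C1*exp(-exp(-a)/2)


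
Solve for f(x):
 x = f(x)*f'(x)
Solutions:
 f(x) = -sqrt(C1 + x^2)
 f(x) = sqrt(C1 + x^2)


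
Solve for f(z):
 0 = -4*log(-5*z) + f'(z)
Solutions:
 f(z) = C1 + 4*z*log(-z) + 4*z*(-1 + log(5))


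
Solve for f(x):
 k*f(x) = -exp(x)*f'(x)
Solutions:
 f(x) = C1*exp(k*exp(-x))


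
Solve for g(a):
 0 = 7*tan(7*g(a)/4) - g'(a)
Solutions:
 g(a) = -4*asin(C1*exp(49*a/4))/7 + 4*pi/7
 g(a) = 4*asin(C1*exp(49*a/4))/7


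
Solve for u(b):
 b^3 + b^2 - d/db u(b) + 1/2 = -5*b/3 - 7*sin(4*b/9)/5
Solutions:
 u(b) = C1 + b^4/4 + b^3/3 + 5*b^2/6 + b/2 - 63*cos(4*b/9)/20


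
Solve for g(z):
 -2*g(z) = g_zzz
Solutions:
 g(z) = C3*exp(-2^(1/3)*z) + (C1*sin(2^(1/3)*sqrt(3)*z/2) + C2*cos(2^(1/3)*sqrt(3)*z/2))*exp(2^(1/3)*z/2)


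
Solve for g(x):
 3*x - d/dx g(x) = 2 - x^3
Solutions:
 g(x) = C1 + x^4/4 + 3*x^2/2 - 2*x


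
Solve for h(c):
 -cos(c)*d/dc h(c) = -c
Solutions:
 h(c) = C1 + Integral(c/cos(c), c)


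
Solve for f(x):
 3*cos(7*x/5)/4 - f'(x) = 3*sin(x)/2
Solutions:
 f(x) = C1 + 15*sin(7*x/5)/28 + 3*cos(x)/2


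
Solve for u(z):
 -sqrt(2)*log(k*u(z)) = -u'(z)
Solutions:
 li(k*u(z))/k = C1 + sqrt(2)*z


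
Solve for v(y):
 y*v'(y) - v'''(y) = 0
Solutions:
 v(y) = C1 + Integral(C2*airyai(y) + C3*airybi(y), y)


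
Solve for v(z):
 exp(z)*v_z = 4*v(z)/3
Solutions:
 v(z) = C1*exp(-4*exp(-z)/3)


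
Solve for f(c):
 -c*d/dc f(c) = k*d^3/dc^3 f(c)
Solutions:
 f(c) = C1 + Integral(C2*airyai(c*(-1/k)^(1/3)) + C3*airybi(c*(-1/k)^(1/3)), c)


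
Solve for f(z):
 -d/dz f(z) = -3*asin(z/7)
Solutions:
 f(z) = C1 + 3*z*asin(z/7) + 3*sqrt(49 - z^2)


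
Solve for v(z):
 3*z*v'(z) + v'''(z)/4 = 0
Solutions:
 v(z) = C1 + Integral(C2*airyai(-12^(1/3)*z) + C3*airybi(-12^(1/3)*z), z)


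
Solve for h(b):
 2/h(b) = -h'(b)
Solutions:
 h(b) = -sqrt(C1 - 4*b)
 h(b) = sqrt(C1 - 4*b)


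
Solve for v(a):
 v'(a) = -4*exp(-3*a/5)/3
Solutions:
 v(a) = C1 + 20*exp(-3*a/5)/9


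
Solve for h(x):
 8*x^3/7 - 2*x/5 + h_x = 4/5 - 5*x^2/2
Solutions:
 h(x) = C1 - 2*x^4/7 - 5*x^3/6 + x^2/5 + 4*x/5


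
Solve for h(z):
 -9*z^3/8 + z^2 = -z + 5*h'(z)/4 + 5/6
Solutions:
 h(z) = C1 - 9*z^4/40 + 4*z^3/15 + 2*z^2/5 - 2*z/3


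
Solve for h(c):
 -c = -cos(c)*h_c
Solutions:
 h(c) = C1 + Integral(c/cos(c), c)


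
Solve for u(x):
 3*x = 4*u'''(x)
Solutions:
 u(x) = C1 + C2*x + C3*x^2 + x^4/32


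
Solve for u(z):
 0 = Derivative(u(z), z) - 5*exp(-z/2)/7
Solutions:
 u(z) = C1 - 10*exp(-z/2)/7


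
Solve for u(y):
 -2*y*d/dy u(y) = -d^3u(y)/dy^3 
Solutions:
 u(y) = C1 + Integral(C2*airyai(2^(1/3)*y) + C3*airybi(2^(1/3)*y), y)


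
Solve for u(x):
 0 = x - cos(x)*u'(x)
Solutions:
 u(x) = C1 + Integral(x/cos(x), x)


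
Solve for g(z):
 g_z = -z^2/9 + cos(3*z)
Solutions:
 g(z) = C1 - z^3/27 + sin(3*z)/3


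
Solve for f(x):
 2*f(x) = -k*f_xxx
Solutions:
 f(x) = C1*exp(2^(1/3)*x*(-1/k)^(1/3)) + C2*exp(2^(1/3)*x*(-1/k)^(1/3)*(-1 + sqrt(3)*I)/2) + C3*exp(-2^(1/3)*x*(-1/k)^(1/3)*(1 + sqrt(3)*I)/2)


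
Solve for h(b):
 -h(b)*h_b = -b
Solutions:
 h(b) = -sqrt(C1 + b^2)
 h(b) = sqrt(C1 + b^2)


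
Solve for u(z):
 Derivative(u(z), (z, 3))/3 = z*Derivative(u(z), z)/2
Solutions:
 u(z) = C1 + Integral(C2*airyai(2^(2/3)*3^(1/3)*z/2) + C3*airybi(2^(2/3)*3^(1/3)*z/2), z)


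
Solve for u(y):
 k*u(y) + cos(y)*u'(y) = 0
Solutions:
 u(y) = C1*exp(k*(log(sin(y) - 1) - log(sin(y) + 1))/2)


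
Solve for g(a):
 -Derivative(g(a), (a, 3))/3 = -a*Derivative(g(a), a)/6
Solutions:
 g(a) = C1 + Integral(C2*airyai(2^(2/3)*a/2) + C3*airybi(2^(2/3)*a/2), a)


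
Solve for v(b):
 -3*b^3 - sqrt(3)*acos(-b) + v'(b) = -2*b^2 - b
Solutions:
 v(b) = C1 + 3*b^4/4 - 2*b^3/3 - b^2/2 + sqrt(3)*(b*acos(-b) + sqrt(1 - b^2))


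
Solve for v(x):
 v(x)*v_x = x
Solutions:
 v(x) = -sqrt(C1 + x^2)
 v(x) = sqrt(C1 + x^2)


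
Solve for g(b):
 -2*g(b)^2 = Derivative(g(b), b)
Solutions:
 g(b) = 1/(C1 + 2*b)


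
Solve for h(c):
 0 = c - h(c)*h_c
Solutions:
 h(c) = -sqrt(C1 + c^2)
 h(c) = sqrt(C1 + c^2)


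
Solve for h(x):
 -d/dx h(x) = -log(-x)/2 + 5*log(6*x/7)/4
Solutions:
 h(x) = C1 - 3*x*log(x)/4 + x*(-5*log(6) + 3 + 5*log(7) + 2*I*pi)/4


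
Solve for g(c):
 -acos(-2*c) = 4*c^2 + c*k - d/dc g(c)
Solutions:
 g(c) = C1 + 4*c^3/3 + c^2*k/2 + c*acos(-2*c) + sqrt(1 - 4*c^2)/2


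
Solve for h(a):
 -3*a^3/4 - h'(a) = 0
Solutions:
 h(a) = C1 - 3*a^4/16


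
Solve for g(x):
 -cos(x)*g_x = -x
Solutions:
 g(x) = C1 + Integral(x/cos(x), x)


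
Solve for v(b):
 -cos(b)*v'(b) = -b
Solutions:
 v(b) = C1 + Integral(b/cos(b), b)


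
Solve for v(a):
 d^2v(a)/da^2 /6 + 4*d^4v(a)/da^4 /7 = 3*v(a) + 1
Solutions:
 v(a) = C1*exp(-sqrt(3)*a*sqrt(-7 + sqrt(12145))/12) + C2*exp(sqrt(3)*a*sqrt(-7 + sqrt(12145))/12) + C3*sin(sqrt(3)*a*sqrt(7 + sqrt(12145))/12) + C4*cos(sqrt(3)*a*sqrt(7 + sqrt(12145))/12) - 1/3


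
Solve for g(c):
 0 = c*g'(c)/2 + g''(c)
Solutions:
 g(c) = C1 + C2*erf(c/2)


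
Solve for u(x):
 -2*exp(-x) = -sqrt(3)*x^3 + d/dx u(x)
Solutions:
 u(x) = C1 + sqrt(3)*x^4/4 + 2*exp(-x)


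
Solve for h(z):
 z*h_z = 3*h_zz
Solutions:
 h(z) = C1 + C2*erfi(sqrt(6)*z/6)


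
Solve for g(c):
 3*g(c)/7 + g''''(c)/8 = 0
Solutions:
 g(c) = (C1*sin(6^(1/4)*7^(3/4)*c/7) + C2*cos(6^(1/4)*7^(3/4)*c/7))*exp(-6^(1/4)*7^(3/4)*c/7) + (C3*sin(6^(1/4)*7^(3/4)*c/7) + C4*cos(6^(1/4)*7^(3/4)*c/7))*exp(6^(1/4)*7^(3/4)*c/7)


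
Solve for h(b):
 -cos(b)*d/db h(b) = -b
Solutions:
 h(b) = C1 + Integral(b/cos(b), b)


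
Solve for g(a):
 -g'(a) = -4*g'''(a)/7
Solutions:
 g(a) = C1 + C2*exp(-sqrt(7)*a/2) + C3*exp(sqrt(7)*a/2)


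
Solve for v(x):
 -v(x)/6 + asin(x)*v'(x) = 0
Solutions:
 v(x) = C1*exp(Integral(1/asin(x), x)/6)


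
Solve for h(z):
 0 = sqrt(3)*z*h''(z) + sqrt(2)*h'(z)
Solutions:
 h(z) = C1 + C2*z^(1 - sqrt(6)/3)


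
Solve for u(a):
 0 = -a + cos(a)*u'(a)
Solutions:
 u(a) = C1 + Integral(a/cos(a), a)


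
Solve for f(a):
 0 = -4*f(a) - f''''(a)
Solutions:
 f(a) = (C1*sin(a) + C2*cos(a))*exp(-a) + (C3*sin(a) + C4*cos(a))*exp(a)


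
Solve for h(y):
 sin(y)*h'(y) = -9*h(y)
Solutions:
 h(y) = C1*sqrt(cos(y) + 1)*(cos(y)^4 + 4*cos(y)^3 + 6*cos(y)^2 + 4*cos(y) + 1)/(sqrt(cos(y) - 1)*(cos(y)^4 - 4*cos(y)^3 + 6*cos(y)^2 - 4*cos(y) + 1))


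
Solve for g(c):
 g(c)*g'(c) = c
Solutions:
 g(c) = -sqrt(C1 + c^2)
 g(c) = sqrt(C1 + c^2)


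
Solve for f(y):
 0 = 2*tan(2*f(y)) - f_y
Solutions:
 f(y) = -asin(C1*exp(4*y))/2 + pi/2
 f(y) = asin(C1*exp(4*y))/2


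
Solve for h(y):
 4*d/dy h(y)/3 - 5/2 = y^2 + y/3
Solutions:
 h(y) = C1 + y^3/4 + y^2/8 + 15*y/8


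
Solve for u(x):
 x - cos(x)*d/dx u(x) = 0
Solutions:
 u(x) = C1 + Integral(x/cos(x), x)


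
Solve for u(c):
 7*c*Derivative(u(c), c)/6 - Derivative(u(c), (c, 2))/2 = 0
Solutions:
 u(c) = C1 + C2*erfi(sqrt(42)*c/6)


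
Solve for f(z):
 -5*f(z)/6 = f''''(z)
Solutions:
 f(z) = (C1*sin(10^(1/4)*3^(3/4)*z/6) + C2*cos(10^(1/4)*3^(3/4)*z/6))*exp(-10^(1/4)*3^(3/4)*z/6) + (C3*sin(10^(1/4)*3^(3/4)*z/6) + C4*cos(10^(1/4)*3^(3/4)*z/6))*exp(10^(1/4)*3^(3/4)*z/6)


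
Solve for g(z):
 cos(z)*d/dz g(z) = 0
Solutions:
 g(z) = C1


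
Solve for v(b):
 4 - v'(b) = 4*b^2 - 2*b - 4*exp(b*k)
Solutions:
 v(b) = C1 - 4*b^3/3 + b^2 + 4*b + 4*exp(b*k)/k


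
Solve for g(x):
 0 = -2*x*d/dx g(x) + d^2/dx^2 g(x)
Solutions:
 g(x) = C1 + C2*erfi(x)


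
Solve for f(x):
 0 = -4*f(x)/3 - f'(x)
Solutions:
 f(x) = C1*exp(-4*x/3)


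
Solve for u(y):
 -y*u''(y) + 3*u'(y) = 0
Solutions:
 u(y) = C1 + C2*y^4


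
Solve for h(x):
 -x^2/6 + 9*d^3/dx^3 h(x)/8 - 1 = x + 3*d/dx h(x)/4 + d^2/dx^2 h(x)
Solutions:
 h(x) = C1 + C2*exp(x*(4 - sqrt(70))/9) + C3*exp(x*(4 + sqrt(70))/9) - 2*x^3/27 - 10*x^2/27 - 82*x/81


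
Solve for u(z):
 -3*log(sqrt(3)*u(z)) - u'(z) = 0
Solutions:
 2*Integral(1/(2*log(_y) + log(3)), (_y, u(z)))/3 = C1 - z


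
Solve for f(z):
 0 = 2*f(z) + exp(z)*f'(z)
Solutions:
 f(z) = C1*exp(2*exp(-z))


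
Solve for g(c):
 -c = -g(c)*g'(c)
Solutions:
 g(c) = -sqrt(C1 + c^2)
 g(c) = sqrt(C1 + c^2)


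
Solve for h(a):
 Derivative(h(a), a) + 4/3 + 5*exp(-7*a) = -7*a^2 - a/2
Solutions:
 h(a) = C1 - 7*a^3/3 - a^2/4 - 4*a/3 + 5*exp(-7*a)/7


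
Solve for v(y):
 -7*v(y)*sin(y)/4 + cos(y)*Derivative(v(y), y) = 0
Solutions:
 v(y) = C1/cos(y)^(7/4)


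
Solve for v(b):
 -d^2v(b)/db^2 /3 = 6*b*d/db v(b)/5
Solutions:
 v(b) = C1 + C2*erf(3*sqrt(5)*b/5)


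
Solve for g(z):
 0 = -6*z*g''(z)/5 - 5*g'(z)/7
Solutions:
 g(z) = C1 + C2*z^(17/42)


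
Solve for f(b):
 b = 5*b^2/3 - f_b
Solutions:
 f(b) = C1 + 5*b^3/9 - b^2/2


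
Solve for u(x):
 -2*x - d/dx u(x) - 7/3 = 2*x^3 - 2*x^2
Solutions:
 u(x) = C1 - x^4/2 + 2*x^3/3 - x^2 - 7*x/3


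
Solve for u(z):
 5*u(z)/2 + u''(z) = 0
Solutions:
 u(z) = C1*sin(sqrt(10)*z/2) + C2*cos(sqrt(10)*z/2)


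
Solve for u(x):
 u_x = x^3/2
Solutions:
 u(x) = C1 + x^4/8


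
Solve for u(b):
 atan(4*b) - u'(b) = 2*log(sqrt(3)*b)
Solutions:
 u(b) = C1 - 2*b*log(b) + b*atan(4*b) - b*log(3) + 2*b - log(16*b^2 + 1)/8


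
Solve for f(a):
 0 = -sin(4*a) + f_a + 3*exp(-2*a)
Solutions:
 f(a) = C1 - cos(4*a)/4 + 3*exp(-2*a)/2


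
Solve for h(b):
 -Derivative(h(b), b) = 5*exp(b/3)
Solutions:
 h(b) = C1 - 15*exp(b/3)


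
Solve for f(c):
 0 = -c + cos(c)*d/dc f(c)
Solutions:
 f(c) = C1 + Integral(c/cos(c), c)


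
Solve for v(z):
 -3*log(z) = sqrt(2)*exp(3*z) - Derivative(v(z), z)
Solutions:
 v(z) = C1 + 3*z*log(z) - 3*z + sqrt(2)*exp(3*z)/3


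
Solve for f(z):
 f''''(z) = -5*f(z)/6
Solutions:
 f(z) = (C1*sin(10^(1/4)*3^(3/4)*z/6) + C2*cos(10^(1/4)*3^(3/4)*z/6))*exp(-10^(1/4)*3^(3/4)*z/6) + (C3*sin(10^(1/4)*3^(3/4)*z/6) + C4*cos(10^(1/4)*3^(3/4)*z/6))*exp(10^(1/4)*3^(3/4)*z/6)


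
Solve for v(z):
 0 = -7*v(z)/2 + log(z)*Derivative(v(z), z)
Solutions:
 v(z) = C1*exp(7*li(z)/2)


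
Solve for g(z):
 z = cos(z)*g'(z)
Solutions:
 g(z) = C1 + Integral(z/cos(z), z)


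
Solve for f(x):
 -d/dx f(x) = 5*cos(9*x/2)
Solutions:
 f(x) = C1 - 10*sin(9*x/2)/9


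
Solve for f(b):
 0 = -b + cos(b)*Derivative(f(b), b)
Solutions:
 f(b) = C1 + Integral(b/cos(b), b)


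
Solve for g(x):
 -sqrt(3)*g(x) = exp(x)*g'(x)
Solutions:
 g(x) = C1*exp(sqrt(3)*exp(-x))


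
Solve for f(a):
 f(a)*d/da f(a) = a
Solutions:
 f(a) = -sqrt(C1 + a^2)
 f(a) = sqrt(C1 + a^2)


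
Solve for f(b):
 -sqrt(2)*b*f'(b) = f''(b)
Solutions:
 f(b) = C1 + C2*erf(2^(3/4)*b/2)


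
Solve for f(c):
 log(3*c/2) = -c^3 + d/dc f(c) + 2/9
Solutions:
 f(c) = C1 + c^4/4 + c*log(c) - 11*c/9 + c*log(3/2)


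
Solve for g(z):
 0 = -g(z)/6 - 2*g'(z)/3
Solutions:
 g(z) = C1*exp(-z/4)


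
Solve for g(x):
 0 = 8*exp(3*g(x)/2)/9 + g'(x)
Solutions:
 g(x) = 2*log(1/(C1 + 8*x))/3 + 2*log(6)/3
 g(x) = 2*log((-6^(1/3) - 2^(1/3)*3^(5/6)*I)*(1/(C1 + 8*x))^(1/3)/2)
 g(x) = 2*log((-6^(1/3) + 2^(1/3)*3^(5/6)*I)*(1/(C1 + 8*x))^(1/3)/2)


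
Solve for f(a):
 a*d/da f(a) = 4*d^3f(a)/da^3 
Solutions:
 f(a) = C1 + Integral(C2*airyai(2^(1/3)*a/2) + C3*airybi(2^(1/3)*a/2), a)


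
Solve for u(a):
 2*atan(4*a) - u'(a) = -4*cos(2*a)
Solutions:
 u(a) = C1 + 2*a*atan(4*a) - log(16*a^2 + 1)/4 + 2*sin(2*a)


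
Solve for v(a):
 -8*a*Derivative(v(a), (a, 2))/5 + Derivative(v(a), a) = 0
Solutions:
 v(a) = C1 + C2*a^(13/8)


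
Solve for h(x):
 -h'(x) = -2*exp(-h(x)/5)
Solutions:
 h(x) = 5*log(C1 + 2*x/5)


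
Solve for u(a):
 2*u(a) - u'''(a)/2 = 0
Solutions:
 u(a) = C3*exp(2^(2/3)*a) + (C1*sin(2^(2/3)*sqrt(3)*a/2) + C2*cos(2^(2/3)*sqrt(3)*a/2))*exp(-2^(2/3)*a/2)


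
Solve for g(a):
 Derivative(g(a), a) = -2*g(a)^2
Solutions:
 g(a) = 1/(C1 + 2*a)


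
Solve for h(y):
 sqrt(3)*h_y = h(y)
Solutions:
 h(y) = C1*exp(sqrt(3)*y/3)


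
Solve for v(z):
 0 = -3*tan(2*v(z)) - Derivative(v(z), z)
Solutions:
 v(z) = -asin(C1*exp(-6*z))/2 + pi/2
 v(z) = asin(C1*exp(-6*z))/2


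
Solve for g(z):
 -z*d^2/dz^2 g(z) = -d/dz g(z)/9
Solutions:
 g(z) = C1 + C2*z^(10/9)


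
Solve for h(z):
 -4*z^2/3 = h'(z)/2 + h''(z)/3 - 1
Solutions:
 h(z) = C1 + C2*exp(-3*z/2) - 8*z^3/9 + 16*z^2/9 - 10*z/27


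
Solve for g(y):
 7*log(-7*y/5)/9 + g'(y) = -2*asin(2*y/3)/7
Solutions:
 g(y) = C1 - 7*y*log(-y)/9 - 2*y*asin(2*y/3)/7 - 7*y*log(7)/9 + 7*y/9 + 7*y*log(5)/9 - sqrt(9 - 4*y^2)/7


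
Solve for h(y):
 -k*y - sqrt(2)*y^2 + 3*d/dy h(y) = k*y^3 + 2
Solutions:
 h(y) = C1 + k*y^4/12 + k*y^2/6 + sqrt(2)*y^3/9 + 2*y/3


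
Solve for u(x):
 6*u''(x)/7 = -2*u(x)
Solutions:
 u(x) = C1*sin(sqrt(21)*x/3) + C2*cos(sqrt(21)*x/3)


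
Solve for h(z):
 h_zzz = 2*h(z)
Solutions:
 h(z) = C3*exp(2^(1/3)*z) + (C1*sin(2^(1/3)*sqrt(3)*z/2) + C2*cos(2^(1/3)*sqrt(3)*z/2))*exp(-2^(1/3)*z/2)


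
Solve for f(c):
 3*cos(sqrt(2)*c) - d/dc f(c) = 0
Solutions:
 f(c) = C1 + 3*sqrt(2)*sin(sqrt(2)*c)/2


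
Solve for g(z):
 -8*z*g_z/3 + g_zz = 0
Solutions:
 g(z) = C1 + C2*erfi(2*sqrt(3)*z/3)


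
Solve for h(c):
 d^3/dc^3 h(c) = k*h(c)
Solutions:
 h(c) = C1*exp(c*k^(1/3)) + C2*exp(c*k^(1/3)*(-1 + sqrt(3)*I)/2) + C3*exp(-c*k^(1/3)*(1 + sqrt(3)*I)/2)


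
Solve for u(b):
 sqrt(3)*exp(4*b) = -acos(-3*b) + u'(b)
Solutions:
 u(b) = C1 + b*acos(-3*b) + sqrt(1 - 9*b^2)/3 + sqrt(3)*exp(4*b)/4


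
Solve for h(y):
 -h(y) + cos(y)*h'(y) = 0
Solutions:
 h(y) = C1*sqrt(sin(y) + 1)/sqrt(sin(y) - 1)


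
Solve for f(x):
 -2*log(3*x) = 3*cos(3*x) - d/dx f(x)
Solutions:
 f(x) = C1 + 2*x*log(x) - 2*x + 2*x*log(3) + sin(3*x)


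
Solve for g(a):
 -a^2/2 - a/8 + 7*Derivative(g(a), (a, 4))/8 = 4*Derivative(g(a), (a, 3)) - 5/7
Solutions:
 g(a) = C1 + C2*a + C3*a^2 + C4*exp(32*a/7) - a^5/480 - 11*a^4/3072 + 1527*a^3/57344


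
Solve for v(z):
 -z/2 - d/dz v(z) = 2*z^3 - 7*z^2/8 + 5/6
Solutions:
 v(z) = C1 - z^4/2 + 7*z^3/24 - z^2/4 - 5*z/6


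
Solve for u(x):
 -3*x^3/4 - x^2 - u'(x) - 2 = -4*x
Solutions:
 u(x) = C1 - 3*x^4/16 - x^3/3 + 2*x^2 - 2*x


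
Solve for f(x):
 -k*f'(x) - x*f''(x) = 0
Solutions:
 f(x) = C1 + x^(1 - re(k))*(C2*sin(log(x)*Abs(im(k))) + C3*cos(log(x)*im(k)))


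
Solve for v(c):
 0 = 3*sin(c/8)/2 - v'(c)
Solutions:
 v(c) = C1 - 12*cos(c/8)


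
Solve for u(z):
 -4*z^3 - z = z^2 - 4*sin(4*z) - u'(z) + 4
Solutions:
 u(z) = C1 + z^4 + z^3/3 + z^2/2 + 4*z + cos(4*z)


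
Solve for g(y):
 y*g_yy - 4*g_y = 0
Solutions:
 g(y) = C1 + C2*y^5


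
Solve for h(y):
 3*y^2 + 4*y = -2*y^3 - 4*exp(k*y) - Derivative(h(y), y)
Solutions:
 h(y) = C1 - y^4/2 - y^3 - 2*y^2 - 4*exp(k*y)/k


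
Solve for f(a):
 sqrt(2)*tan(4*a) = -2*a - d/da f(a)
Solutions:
 f(a) = C1 - a^2 + sqrt(2)*log(cos(4*a))/4


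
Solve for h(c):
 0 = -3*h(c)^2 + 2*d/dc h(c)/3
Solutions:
 h(c) = -2/(C1 + 9*c)


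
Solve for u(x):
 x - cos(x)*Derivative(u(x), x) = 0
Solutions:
 u(x) = C1 + Integral(x/cos(x), x)


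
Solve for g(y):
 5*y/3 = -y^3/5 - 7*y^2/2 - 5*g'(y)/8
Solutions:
 g(y) = C1 - 2*y^4/25 - 28*y^3/15 - 4*y^2/3


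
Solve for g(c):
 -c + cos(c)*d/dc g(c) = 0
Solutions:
 g(c) = C1 + Integral(c/cos(c), c)


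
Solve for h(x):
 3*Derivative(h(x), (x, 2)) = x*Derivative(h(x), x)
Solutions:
 h(x) = C1 + C2*erfi(sqrt(6)*x/6)


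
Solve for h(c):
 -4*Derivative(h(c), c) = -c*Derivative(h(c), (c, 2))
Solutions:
 h(c) = C1 + C2*c^5


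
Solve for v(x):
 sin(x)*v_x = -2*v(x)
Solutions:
 v(x) = C1*(cos(x) + 1)/(cos(x) - 1)


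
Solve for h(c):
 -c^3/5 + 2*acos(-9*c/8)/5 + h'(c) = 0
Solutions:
 h(c) = C1 + c^4/20 - 2*c*acos(-9*c/8)/5 - 2*sqrt(64 - 81*c^2)/45


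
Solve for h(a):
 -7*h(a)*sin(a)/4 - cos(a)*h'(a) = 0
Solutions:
 h(a) = C1*cos(a)^(7/4)


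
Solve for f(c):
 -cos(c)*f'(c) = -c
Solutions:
 f(c) = C1 + Integral(c/cos(c), c)


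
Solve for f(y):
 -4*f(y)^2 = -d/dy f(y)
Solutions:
 f(y) = -1/(C1 + 4*y)


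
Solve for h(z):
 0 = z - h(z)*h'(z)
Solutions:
 h(z) = -sqrt(C1 + z^2)
 h(z) = sqrt(C1 + z^2)


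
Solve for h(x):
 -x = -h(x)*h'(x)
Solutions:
 h(x) = -sqrt(C1 + x^2)
 h(x) = sqrt(C1 + x^2)


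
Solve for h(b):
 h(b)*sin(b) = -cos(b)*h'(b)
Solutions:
 h(b) = C1*cos(b)


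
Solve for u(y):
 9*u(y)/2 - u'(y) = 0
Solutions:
 u(y) = C1*exp(9*y/2)


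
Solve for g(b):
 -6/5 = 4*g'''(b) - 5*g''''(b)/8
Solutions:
 g(b) = C1 + C2*b + C3*b^2 + C4*exp(32*b/5) - b^3/20


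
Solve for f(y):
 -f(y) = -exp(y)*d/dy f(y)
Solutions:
 f(y) = C1*exp(-exp(-y))


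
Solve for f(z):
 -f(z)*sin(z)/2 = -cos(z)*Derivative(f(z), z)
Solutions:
 f(z) = C1/sqrt(cos(z))


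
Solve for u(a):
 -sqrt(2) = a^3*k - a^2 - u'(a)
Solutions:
 u(a) = C1 + a^4*k/4 - a^3/3 + sqrt(2)*a


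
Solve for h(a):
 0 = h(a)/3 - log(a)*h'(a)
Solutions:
 h(a) = C1*exp(li(a)/3)


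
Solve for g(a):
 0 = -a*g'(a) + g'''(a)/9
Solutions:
 g(a) = C1 + Integral(C2*airyai(3^(2/3)*a) + C3*airybi(3^(2/3)*a), a)


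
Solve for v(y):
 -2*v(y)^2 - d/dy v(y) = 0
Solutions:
 v(y) = 1/(C1 + 2*y)


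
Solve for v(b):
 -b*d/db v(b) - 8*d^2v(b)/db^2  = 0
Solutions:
 v(b) = C1 + C2*erf(b/4)


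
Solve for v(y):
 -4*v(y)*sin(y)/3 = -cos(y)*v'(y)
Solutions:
 v(y) = C1/cos(y)^(4/3)


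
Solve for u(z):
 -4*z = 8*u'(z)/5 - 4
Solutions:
 u(z) = C1 - 5*z^2/4 + 5*z/2


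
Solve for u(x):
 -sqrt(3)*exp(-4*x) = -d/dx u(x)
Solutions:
 u(x) = C1 - sqrt(3)*exp(-4*x)/4


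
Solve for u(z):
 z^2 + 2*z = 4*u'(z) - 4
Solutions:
 u(z) = C1 + z^3/12 + z^2/4 + z


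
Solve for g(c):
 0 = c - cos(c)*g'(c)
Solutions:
 g(c) = C1 + Integral(c/cos(c), c)


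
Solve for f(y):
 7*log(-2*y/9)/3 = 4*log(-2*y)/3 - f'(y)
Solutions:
 f(y) = C1 - y*log(-y) + y*(-log(2) + 1 + 14*log(3)/3)


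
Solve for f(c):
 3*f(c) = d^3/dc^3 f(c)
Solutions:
 f(c) = C3*exp(3^(1/3)*c) + (C1*sin(3^(5/6)*c/2) + C2*cos(3^(5/6)*c/2))*exp(-3^(1/3)*c/2)


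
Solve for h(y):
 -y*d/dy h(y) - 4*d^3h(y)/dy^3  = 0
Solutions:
 h(y) = C1 + Integral(C2*airyai(-2^(1/3)*y/2) + C3*airybi(-2^(1/3)*y/2), y)


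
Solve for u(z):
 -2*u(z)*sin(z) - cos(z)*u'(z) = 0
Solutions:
 u(z) = C1*cos(z)^2


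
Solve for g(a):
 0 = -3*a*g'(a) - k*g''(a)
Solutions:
 g(a) = C1 + C2*sqrt(k)*erf(sqrt(6)*a*sqrt(1/k)/2)


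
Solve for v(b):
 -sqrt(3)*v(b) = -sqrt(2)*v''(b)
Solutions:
 v(b) = C1*exp(-2^(3/4)*3^(1/4)*b/2) + C2*exp(2^(3/4)*3^(1/4)*b/2)


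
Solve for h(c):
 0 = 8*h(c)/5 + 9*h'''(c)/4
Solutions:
 h(c) = C3*exp(c*(-2^(2/3)*75^(1/3) + 3*10^(2/3)*3^(1/3))/30)*sin(10^(2/3)*3^(5/6)*c/15) + C4*exp(c*(-2^(2/3)*75^(1/3) + 3*10^(2/3)*3^(1/3))/30)*cos(10^(2/3)*3^(5/6)*c/15) + C5*exp(-c*(2^(2/3)*75^(1/3) + 3*10^(2/3)*3^(1/3))/30) + (C1*sin(10^(2/3)*3^(5/6)*c/15) + C2*cos(10^(2/3)*3^(5/6)*c/15))*exp(2^(2/3)*75^(1/3)*c/15)


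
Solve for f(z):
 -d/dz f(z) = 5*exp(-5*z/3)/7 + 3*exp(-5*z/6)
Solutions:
 f(z) = C1 + 3*exp(-5*z/3)/7 + 18*exp(-5*z/6)/5


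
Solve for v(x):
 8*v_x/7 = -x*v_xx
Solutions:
 v(x) = C1 + C2/x^(1/7)


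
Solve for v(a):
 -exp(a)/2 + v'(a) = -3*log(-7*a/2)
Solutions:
 v(a) = C1 - 3*a*log(-a) + 3*a*(-log(7) + log(2) + 1) + exp(a)/2


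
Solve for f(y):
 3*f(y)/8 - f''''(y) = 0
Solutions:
 f(y) = C1*exp(-6^(1/4)*y/2) + C2*exp(6^(1/4)*y/2) + C3*sin(6^(1/4)*y/2) + C4*cos(6^(1/4)*y/2)


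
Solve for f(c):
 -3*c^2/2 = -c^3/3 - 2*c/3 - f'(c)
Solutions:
 f(c) = C1 - c^4/12 + c^3/2 - c^2/3


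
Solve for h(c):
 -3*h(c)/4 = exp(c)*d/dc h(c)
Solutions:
 h(c) = C1*exp(3*exp(-c)/4)
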